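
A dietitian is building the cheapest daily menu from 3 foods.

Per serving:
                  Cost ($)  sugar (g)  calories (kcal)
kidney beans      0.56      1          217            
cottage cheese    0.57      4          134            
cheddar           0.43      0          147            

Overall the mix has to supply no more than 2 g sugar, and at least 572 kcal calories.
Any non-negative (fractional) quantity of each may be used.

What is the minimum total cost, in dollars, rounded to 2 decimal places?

Treat it as an LP. Let x1 = servings of kidney beans, x2 = servings of cottage cheese, x3 = servings of cheddar.
Minimise 0.56x1 + 0.57x2 + 0.43x3 s.t.:
  1x1 + 4x2 ≤ 2   (sugar)
  217x1 + 134x2 + 147x3 ≥ 572   (calories)
  x1, x2, x3 ≥ 0.
The minimum-cost mix takes nothing from cottage cheese — only kidney beans, cheddar. The sugar and calories requirements are met with equality.
So kidney beans = 2 servings, cheddar = 0.9388 servings.
Cost = 0.56·2 + 0.43·0.9388 = 1.5237.

$1.52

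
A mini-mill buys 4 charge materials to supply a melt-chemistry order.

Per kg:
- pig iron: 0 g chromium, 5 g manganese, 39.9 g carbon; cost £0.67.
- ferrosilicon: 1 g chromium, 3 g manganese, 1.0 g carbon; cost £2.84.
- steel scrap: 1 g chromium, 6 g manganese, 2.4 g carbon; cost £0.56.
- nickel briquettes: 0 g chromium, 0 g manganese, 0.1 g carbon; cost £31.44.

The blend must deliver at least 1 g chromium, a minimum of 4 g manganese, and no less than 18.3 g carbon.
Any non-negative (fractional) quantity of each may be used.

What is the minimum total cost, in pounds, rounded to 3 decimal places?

£0.827

Let x1 = kg of pig iron, x2 = kg of ferrosilicon, x3 = kg of steel scrap, x4 = kg of nickel briquettes.
Minimize 0.67x1 + 2.84x2 + 0.56x3 + 31.44x4 s.t.:
  1x2 + 1x3 ≥ 1   (chromium)
  5x1 + 3x2 + 6x3 ≥ 4   (manganese)
  39.9x1 + 1x2 + 2.4x3 + 0.1x4 ≥ 18.3   (carbon)
  x1, x2, x3, x4 ≥ 0.
The cheapest feasible vertex uses only pig iron, steel scrap; ferrosilicon, nickel briquettes are not used. Binding constraints: chromium and carbon.
So pig iron = 0.3985 kg, steel scrap = 1 kg.
Cost = 0.67·0.3985 + 0.56·1 = 0.82700.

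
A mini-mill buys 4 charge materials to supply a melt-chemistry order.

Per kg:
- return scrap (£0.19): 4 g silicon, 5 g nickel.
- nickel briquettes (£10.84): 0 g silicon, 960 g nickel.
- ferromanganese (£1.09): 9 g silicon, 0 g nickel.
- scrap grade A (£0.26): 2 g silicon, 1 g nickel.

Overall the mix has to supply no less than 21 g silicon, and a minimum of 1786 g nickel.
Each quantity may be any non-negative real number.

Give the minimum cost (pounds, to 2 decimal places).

£20.87

Treat it as an LP. Let x1 = kg of return scrap, x2 = kg of nickel briquettes, x3 = kg of ferromanganese, x4 = kg of scrap grade A.
min 0.19x1 + 10.84x2 + 1.09x3 + 0.26x4 s.t.:
  4x1 + 9x3 + 2x4 ≥ 21   (silicon)
  5x1 + 960x2 + 1x4 ≥ 1786   (nickel)
  x1, x2, x3, x4 ≥ 0.
At the optimum only return scrap, nickel briquettes are positive (ferromanganese, scrap grade A = 0). The silicon and nickel requirements are met with equality.
Solving gives x1 = 5.25, x2 = 1.833.
Hence cost = 0.19·5.25 + 10.84·1.833 = £20.8672.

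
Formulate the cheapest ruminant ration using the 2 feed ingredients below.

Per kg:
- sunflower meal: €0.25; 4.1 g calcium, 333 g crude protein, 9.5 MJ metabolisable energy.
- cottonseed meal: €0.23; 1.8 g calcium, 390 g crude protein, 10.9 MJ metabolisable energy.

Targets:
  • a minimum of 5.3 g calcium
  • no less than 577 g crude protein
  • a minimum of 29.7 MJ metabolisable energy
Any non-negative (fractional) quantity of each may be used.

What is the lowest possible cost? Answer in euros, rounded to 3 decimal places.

Set it up as a linear program. Let x1 = kg of sunflower meal, x2 = kg of cottonseed meal.
Minimize 0.25x1 + 0.23x2 with:
  4.1x1 + 1.8x2 ≥ 5.3   (calcium)
  333x1 + 390x2 ≥ 577   (crude protein)
  9.5x1 + 10.9x2 ≥ 29.7   (metabolisable energy)
  x1, x2 ≥ 0.
Both inputs are positive at the optimum. Binding constraints: calcium and metabolisable energy.
That vertex is x1 = 0.15622, x2 = 2.5886.
Hence cost = 0.25·0.15622 + 0.23·2.5886 = €0.63443.

€0.634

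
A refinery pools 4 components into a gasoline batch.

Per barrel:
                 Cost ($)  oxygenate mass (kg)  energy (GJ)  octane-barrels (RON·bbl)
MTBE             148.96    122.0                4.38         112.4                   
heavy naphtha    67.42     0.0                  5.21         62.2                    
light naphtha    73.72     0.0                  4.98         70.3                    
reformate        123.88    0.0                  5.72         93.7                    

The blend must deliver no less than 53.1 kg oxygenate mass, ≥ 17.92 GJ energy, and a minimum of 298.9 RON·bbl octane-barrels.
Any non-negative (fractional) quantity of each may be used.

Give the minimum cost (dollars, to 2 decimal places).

$326.97

Let x1 = barrels of MTBE, x2 = barrels of heavy naphtha, x3 = barrels of light naphtha, x4 = barrels of reformate.
Minimize 148.96x1 + 67.42x2 + 73.72x3 + 123.88x4 s.t.:
  122x1 ≥ 53.1   (oxygenate mass)
  4.38x1 + 5.21x2 + 4.98x3 + 5.72x4 ≥ 17.92   (energy)
  112.4x1 + 62.2x2 + 70.3x3 + 93.7x4 ≥ 298.9   (octane-barrels)
  x1, x2, x3, x4 ≥ 0.
The minimum-cost mix takes nothing from heavy naphtha, reformate — only MTBE, light naphtha. There the oxygenate mass and octane-barrels constraints are tight.
So MTBE = 0.435246 barrels, light naphtha = 3.55588 barrels.
Total cost: 148.96·0.435246 + 73.72·3.55588 = 326.9737.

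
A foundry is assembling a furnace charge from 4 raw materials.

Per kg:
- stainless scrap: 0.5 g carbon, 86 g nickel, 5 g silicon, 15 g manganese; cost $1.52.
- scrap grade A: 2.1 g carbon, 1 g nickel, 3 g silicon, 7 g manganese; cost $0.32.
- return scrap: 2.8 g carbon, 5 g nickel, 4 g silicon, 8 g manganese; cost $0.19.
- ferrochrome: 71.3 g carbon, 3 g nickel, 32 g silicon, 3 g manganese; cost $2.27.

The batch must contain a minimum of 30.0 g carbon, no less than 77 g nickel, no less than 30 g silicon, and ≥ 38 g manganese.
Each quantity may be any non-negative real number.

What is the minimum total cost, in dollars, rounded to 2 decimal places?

$2.36

Let x1 = kg of stainless scrap, x2 = kg of scrap grade A, x3 = kg of return scrap, x4 = kg of ferrochrome.
Minimize 1.52x1 + 0.32x2 + 0.19x3 + 2.27x4 with:
  0.5x1 + 2.1x2 + 2.8x3 + 71.3x4 ≥ 30   (carbon)
  86x1 + 1x2 + 5x3 + 3x4 ≥ 77   (nickel)
  5x1 + 3x2 + 4x3 + 32x4 ≥ 30   (silicon)
  15x1 + 7x2 + 8x3 + 3x4 ≥ 38   (manganese)
  x1, x2, x3, x4 ≥ 0.
The optimal basis is {stainless scrap, return scrap, ferrochrome}; scrap grade A drops out. Binding constraints: carbon, nickel, silicon.
Optimal quantities: stainless scrap = 0.5977 kg, return scrap = 4.987 kg, ferrochrome = 0.2207 kg.
Objective = 1.52·0.5977 + 0.19·4.987 + 2.27·0.2207 = 2.3570.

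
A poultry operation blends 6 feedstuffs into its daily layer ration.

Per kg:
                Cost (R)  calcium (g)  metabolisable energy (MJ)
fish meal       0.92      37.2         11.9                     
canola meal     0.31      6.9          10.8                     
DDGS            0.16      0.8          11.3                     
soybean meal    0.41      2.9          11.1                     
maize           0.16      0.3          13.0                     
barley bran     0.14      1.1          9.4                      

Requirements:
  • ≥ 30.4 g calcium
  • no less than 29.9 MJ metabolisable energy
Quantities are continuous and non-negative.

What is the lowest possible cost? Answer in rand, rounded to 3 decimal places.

R0.990

Let x1 = kg of fish meal, x2 = kg of canola meal, x3 = kg of DDGS, x4 = kg of soybean meal, x5 = kg of maize, x6 = kg of barley bran.
min 0.92x1 + 0.31x2 + 0.16x3 + 0.41x4 + 0.16x5 + 0.14x6 with:
  37.2x1 + 6.9x2 + 0.8x3 + 2.9x4 + 0.3x5 + 1.1x6 ≥ 30.4   (calcium)
  11.9x1 + 10.8x2 + 11.3x3 + 11.1x4 + 13x5 + 9.4x6 ≥ 29.9   (metabolisable energy)
  x1, x2, x3, x4, x5, x6 ≥ 0.
The optimal basis is {fish meal, maize}; canola meal, DDGS, soybean meal, barley bran drop out. The calcium and metabolisable energy requirements are met with equality.
Optimal quantities: fish meal = 0.8046 kg, maize = 1.563 kg.
Total cost: 0.92·0.8046 + 0.16·1.563 = 0.99031.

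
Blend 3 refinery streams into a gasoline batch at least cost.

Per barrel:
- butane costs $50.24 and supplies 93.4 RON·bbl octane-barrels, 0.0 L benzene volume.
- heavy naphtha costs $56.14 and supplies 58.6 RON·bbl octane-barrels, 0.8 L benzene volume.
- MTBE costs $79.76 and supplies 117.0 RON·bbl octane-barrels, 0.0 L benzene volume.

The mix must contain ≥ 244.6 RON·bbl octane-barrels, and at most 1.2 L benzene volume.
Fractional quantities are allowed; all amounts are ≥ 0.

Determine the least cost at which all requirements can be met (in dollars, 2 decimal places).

$131.57

Let x1 = barrels of butane, x2 = barrels of heavy naphtha, x3 = barrels of MTBE.
Minimize 50.24x1 + 56.14x2 + 79.76x3 with:
  93.4x1 + 58.6x2 + 117x3 ≥ 244.6   (octane-barrels)
  0.8x2 ≤ 1.2   (benzene volume)
  x1, x2, x3 ≥ 0.
The optimal basis is {butane}; heavy naphtha, MTBE drop out. The octane-barrels requirement is met with equality.
That vertex is x1 = 2.6188.
Objective = 50.24·2.6188 = 131.5685.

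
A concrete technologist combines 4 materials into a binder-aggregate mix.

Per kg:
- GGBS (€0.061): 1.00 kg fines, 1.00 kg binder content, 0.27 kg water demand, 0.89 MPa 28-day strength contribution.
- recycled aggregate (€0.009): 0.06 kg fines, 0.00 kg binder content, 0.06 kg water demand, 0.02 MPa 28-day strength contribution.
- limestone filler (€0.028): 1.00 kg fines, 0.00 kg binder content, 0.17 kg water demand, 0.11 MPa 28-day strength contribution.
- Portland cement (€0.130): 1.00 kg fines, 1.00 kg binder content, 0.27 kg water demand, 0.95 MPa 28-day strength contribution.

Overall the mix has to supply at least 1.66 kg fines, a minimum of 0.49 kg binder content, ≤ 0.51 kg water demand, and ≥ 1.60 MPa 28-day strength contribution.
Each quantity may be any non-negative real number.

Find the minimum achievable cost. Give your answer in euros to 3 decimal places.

Treat it as an LP. Let x1 = kg of GGBS, x2 = kg of recycled aggregate, x3 = kg of limestone filler, x4 = kg of Portland cement.
min 0.061x1 + 0.009x2 + 0.028x3 + 0.13x4 subject to:
  1x1 + 0.06x2 + 1x3 + 1x4 ≥ 1.66   (fines)
  1x1 + 1x4 ≥ 0.49   (binder content)
  0.27x1 + 0.06x2 + 0.17x3 + 0.27x4 ≤ 0.51   (water demand)
  0.89x1 + 0.02x2 + 0.11x3 + 0.95x4 ≥ 1.6   (28-day strength contribution)
  x1, x2, x3, x4 ≥ 0.
The cheapest feasible vertex uses only GGBS; recycled aggregate, limestone filler, Portland cement are not used. There the 28-day strength contribution constraint is tight.
Solving gives x1 = 1.798.
Cost = 0.061·1.798 = 0.10968.

€0.110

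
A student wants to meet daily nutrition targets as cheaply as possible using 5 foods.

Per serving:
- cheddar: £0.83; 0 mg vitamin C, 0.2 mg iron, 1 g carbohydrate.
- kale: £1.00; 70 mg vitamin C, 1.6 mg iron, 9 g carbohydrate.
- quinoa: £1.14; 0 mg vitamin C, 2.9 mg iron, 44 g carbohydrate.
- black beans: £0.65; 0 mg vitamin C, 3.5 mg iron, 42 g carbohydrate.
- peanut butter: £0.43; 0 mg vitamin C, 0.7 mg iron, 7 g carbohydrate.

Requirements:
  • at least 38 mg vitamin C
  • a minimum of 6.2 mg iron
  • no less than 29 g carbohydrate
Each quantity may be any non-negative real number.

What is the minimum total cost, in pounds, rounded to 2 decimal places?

This is a linear program. Let x1 = servings of cheddar, x2 = servings of kale, x3 = servings of quinoa, x4 = servings of black beans, x5 = servings of peanut butter.
Minimize 0.83x1 + 1x2 + 1.14x3 + 0.65x4 + 0.43x5 subject to:
  70x2 ≥ 38   (vitamin C)
  0.2x1 + 1.6x2 + 2.9x3 + 3.5x4 + 0.7x5 ≥ 6.2   (iron)
  1x1 + 9x2 + 44x3 + 42x4 + 7x5 ≥ 29   (carbohydrate)
  x1, x2, x3, x4, x5 ≥ 0.
The optimal basis is {kale, black beans}; cheddar, quinoa, peanut butter drop out. There the vitamin C and iron constraints are tight.
So kale = 0.5429 servings, black beans = 1.523 servings.
Objective = 1·0.5429 + 0.65·1.523 = 1.5329.

£1.53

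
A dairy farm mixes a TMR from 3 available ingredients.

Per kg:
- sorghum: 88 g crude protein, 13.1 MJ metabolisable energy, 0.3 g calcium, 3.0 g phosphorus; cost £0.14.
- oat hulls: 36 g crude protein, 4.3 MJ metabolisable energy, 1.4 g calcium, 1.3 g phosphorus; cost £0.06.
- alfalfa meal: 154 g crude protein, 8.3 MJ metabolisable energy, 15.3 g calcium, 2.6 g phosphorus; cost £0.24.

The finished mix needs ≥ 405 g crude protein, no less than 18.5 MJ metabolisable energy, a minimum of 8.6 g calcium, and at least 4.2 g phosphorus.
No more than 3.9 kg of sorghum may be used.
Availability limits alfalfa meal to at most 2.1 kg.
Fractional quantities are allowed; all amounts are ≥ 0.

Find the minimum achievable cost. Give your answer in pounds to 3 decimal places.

Let x1 = kg of sorghum, x2 = kg of oat hulls, x3 = kg of alfalfa meal.
Minimize 0.14x1 + 0.06x2 + 0.24x3 with:
  88x1 + 36x2 + 154x3 ≥ 405   (crude protein)
  13.1x1 + 4.3x2 + 8.3x3 ≥ 18.5   (metabolisable energy)
  0.3x1 + 1.4x2 + 15.3x3 ≥ 8.6   (calcium)
  3x1 + 1.3x2 + 2.6x3 ≥ 4.2   (phosphorus)
  x1 ≤ 3.9
  x3 ≤ 2.1
  x1, x2, x3 ≥ 0.
The minimum-cost mix takes nothing from oat hulls — only sorghum, alfalfa meal. There the crude protein and the alfalfa meal cap constraints are tight.
Optimal quantities: sorghum = 0.9273 kg, alfalfa meal = 2.1 kg.
Total cost: 0.14·0.9273 + 0.24·2.1 = 0.63382.

£0.634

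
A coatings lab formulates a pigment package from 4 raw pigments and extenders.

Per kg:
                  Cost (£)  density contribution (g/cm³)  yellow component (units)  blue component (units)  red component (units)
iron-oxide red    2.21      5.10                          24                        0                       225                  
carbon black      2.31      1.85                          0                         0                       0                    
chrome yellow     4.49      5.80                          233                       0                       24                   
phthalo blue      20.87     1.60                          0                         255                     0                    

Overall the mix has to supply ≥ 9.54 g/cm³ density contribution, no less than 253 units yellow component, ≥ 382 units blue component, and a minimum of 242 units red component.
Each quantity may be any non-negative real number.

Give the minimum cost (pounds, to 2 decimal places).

Treat it as an LP. Let x1 = kg of iron-oxide red, x2 = kg of carbon black, x3 = kg of chrome yellow, x4 = kg of phthalo blue.
min 2.21x1 + 2.31x2 + 4.49x3 + 20.87x4 subject to:
  5.1x1 + 1.85x2 + 5.8x3 + 1.6x4 ≥ 9.54   (density contribution)
  24x1 + 233x3 ≥ 253   (yellow component)
  255x4 ≥ 382   (blue component)
  225x1 + 24x3 ≥ 242   (red component)
  x1, x2, x3, x4 ≥ 0.
The minimum-cost mix takes nothing from carbon black — only iron-oxide red, chrome yellow, phthalo blue. The yellow component, blue component, red component requirements are met with equality.
That vertex is x1 = 0.970395, x3 = 0.985882, x4 = 1.49804.
Cost = 2.21·0.970395 + 4.49·0.985882 + 20.87·1.49804 = 37.8353.

£37.84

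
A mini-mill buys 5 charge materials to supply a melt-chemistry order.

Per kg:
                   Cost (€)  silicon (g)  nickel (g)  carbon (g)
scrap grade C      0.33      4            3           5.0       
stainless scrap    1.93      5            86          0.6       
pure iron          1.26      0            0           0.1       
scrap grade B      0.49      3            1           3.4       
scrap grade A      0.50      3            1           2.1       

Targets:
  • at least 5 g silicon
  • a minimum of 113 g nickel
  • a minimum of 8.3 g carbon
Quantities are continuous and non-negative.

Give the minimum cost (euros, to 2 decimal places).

Let x1 = kg of scrap grade C, x2 = kg of stainless scrap, x3 = kg of pure iron, x4 = kg of scrap grade B, x5 = kg of scrap grade A.
Minimize 0.33x1 + 1.93x2 + 1.26x3 + 0.49x4 + 0.5x5 subject to:
  4x1 + 5x2 + 3x4 + 3x5 ≥ 5   (silicon)
  3x1 + 86x2 + 1x4 + 1x5 ≥ 113   (nickel)
  5x1 + 0.6x2 + 0.1x3 + 3.4x4 + 2.1x5 ≥ 8.3   (carbon)
  x1, x2, x3, x4, x5 ≥ 0.
The cheapest feasible vertex uses only scrap grade C, stainless scrap; pure iron, scrap grade B, scrap grade A are not used. There the nickel and carbon constraints are tight.
Optimal quantities: scrap grade C = 1.509 kg, stainless scrap = 1.261 kg.
Hence cost = 0.33·1.509 + 1.93·1.261 = €2.9317.

€2.93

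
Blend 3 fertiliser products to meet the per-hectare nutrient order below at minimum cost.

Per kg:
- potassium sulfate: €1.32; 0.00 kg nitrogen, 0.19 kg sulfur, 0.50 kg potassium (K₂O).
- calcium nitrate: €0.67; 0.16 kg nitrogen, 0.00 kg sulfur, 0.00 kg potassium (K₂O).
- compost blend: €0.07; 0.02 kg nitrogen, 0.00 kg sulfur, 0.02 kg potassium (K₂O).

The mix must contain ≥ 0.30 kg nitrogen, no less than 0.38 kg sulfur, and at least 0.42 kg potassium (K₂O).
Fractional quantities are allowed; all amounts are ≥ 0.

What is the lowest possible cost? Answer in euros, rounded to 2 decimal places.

Let x1 = kg of potassium sulfate, x2 = kg of calcium nitrate, x3 = kg of compost blend.
Minimize 1.32x1 + 0.67x2 + 0.07x3 s.t.:
  0.16x2 + 0.02x3 ≥ 0.3   (nitrogen)
  0.19x1 ≥ 0.38   (sulfur)
  0.5x1 + 0.02x3 ≥ 0.42   (potassium (K₂O))
  x1, x2, x3 ≥ 0.
The cheapest feasible vertex uses only potassium sulfate, compost blend; calcium nitrate is not used. The nitrogen and sulfur requirements are met with equality.
So potassium sulfate = 2 kg, compost blend = 15 kg.
Objective = 1.32·2 + 0.07·15 = 3.6900.

€3.69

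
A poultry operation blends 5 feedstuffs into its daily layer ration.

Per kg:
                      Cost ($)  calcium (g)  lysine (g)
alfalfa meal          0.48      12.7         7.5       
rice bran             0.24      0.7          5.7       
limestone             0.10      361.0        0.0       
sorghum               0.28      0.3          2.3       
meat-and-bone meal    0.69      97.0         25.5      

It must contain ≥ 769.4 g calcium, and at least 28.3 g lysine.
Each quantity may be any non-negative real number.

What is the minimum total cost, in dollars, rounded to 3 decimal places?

$0.949

Set it up as a linear program. Let x1 = kg of alfalfa meal, x2 = kg of rice bran, x3 = kg of limestone, x4 = kg of sorghum, x5 = kg of meat-and-bone meal.
Minimise 0.48x1 + 0.24x2 + 0.1x3 + 0.28x4 + 0.69x5 with:
  12.7x1 + 0.7x2 + 361x3 + 0.3x4 + 97x5 ≥ 769.4   (calcium)
  7.5x1 + 5.7x2 + 2.3x4 + 25.5x5 ≥ 28.3   (lysine)
  x1, x2, x3, x4, x5 ≥ 0.
At the optimum only limestone, meat-and-bone meal are positive (alfalfa meal, rice bran, sorghum = 0). There the calcium and lysine constraints are tight.
Optimal quantities: limestone = 1.833 kg, meat-and-bone meal = 1.11 kg.
Objective = 0.1·1.833 + 0.69·1.11 = 0.94920.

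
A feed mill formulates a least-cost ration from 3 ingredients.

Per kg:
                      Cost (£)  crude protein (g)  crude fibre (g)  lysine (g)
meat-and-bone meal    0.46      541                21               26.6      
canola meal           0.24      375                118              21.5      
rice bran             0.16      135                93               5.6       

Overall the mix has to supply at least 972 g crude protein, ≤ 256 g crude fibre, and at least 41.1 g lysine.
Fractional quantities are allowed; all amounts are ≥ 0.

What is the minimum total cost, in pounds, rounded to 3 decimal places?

Let x1 = kg of meat-and-bone meal, x2 = kg of canola meal, x3 = kg of rice bran.
min 0.46x1 + 0.24x2 + 0.16x3 s.t.:
  541x1 + 375x2 + 135x3 ≥ 972   (crude protein)
  21x1 + 118x2 + 93x3 ≤ 256   (crude fibre)
  26.6x1 + 21.5x2 + 5.6x3 ≥ 41.1   (lysine)
  x1, x2, x3 ≥ 0.
The optimal basis is {meat-and-bone meal, canola meal}; rice bran drops out. The crude protein and crude fibre requirements are met with equality.
Optimal quantities: meat-and-bone meal = 0.3341 kg, canola meal = 2.11 kg.
Cost = 0.46·0.3341 + 0.24·2.11 = 0.66009.

£0.660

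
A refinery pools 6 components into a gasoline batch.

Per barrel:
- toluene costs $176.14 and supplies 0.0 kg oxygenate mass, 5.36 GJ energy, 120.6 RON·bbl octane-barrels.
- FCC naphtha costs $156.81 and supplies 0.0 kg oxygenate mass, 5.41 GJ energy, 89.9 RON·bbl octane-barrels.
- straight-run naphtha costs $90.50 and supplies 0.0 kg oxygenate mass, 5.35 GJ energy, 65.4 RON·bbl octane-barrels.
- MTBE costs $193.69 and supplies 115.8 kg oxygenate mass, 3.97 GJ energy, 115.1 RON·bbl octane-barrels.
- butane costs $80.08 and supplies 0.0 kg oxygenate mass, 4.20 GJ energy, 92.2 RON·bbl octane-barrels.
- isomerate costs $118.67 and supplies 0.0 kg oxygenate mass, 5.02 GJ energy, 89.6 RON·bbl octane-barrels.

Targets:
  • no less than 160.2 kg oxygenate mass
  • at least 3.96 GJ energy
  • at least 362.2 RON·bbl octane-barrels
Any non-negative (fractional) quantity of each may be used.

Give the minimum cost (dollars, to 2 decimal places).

$444.24

Let x1 = barrels of toluene, x2 = barrels of FCC naphtha, x3 = barrels of straight-run naphtha, x4 = barrels of MTBE, x5 = barrels of butane, x6 = barrels of isomerate.
Minimize 176.14x1 + 156.81x2 + 90.5x3 + 193.69x4 + 80.08x5 + 118.67x6 with:
  115.8x4 ≥ 160.2   (oxygenate mass)
  5.36x1 + 5.41x2 + 5.35x3 + 3.97x4 + 4.2x5 + 5.02x6 ≥ 3.96   (energy)
  120.6x1 + 89.9x2 + 65.4x3 + 115.1x4 + 92.2x5 + 89.6x6 ≥ 362.2   (octane-barrels)
  x1, x2, x3, x4, x5, x6 ≥ 0.
At the optimum only MTBE, butane are positive (toluene, FCC naphtha, straight-run naphtha, isomerate = 0). Binding constraints: oxygenate mass and octane-barrels.
That vertex is x4 = 1.3834, x5 = 2.2014.
Cost = 193.69·1.3834 + 80.08·2.2014 = 444.2389.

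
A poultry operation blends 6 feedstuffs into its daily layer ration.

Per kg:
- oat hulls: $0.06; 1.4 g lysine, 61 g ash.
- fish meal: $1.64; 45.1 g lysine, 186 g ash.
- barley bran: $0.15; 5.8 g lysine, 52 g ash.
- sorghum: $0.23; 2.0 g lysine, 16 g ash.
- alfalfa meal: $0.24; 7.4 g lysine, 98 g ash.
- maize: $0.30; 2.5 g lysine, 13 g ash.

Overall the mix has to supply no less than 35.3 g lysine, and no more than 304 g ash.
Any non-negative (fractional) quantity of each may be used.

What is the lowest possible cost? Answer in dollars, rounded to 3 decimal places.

Let x1 = kg of oat hulls, x2 = kg of fish meal, x3 = kg of barley bran, x4 = kg of sorghum, x5 = kg of alfalfa meal, x6 = kg of maize.
Minimize 0.06x1 + 1.64x2 + 0.15x3 + 0.23x4 + 0.24x5 + 0.3x6 s.t.:
  1.4x1 + 45.1x2 + 5.8x3 + 2x4 + 7.4x5 + 2.5x6 ≥ 35.3   (lysine)
  61x1 + 186x2 + 52x3 + 16x4 + 98x5 + 13x6 ≤ 304   (ash)
  x1, x2, x3, x4, x5, x6 ≥ 0.
The minimum-cost mix takes nothing from oat hulls, sorghum, alfalfa meal, maize — only fish meal, barley bran. Binding constraints: lysine and ash.
That vertex is x2 = 0.05717, x3 = 5.642.
Hence cost = 1.64·0.05717 + 0.15·5.642 = $0.94006.

$0.940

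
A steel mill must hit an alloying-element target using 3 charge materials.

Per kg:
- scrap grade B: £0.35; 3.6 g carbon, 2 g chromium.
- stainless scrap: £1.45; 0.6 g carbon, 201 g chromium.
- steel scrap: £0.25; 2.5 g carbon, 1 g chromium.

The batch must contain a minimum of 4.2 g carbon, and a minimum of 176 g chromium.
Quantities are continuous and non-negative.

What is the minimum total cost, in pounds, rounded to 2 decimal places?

£1.61

Treat it as an LP. Let x1 = kg of scrap grade B, x2 = kg of stainless scrap, x3 = kg of steel scrap.
Minimize 0.35x1 + 1.45x2 + 0.25x3 subject to:
  3.6x1 + 0.6x2 + 2.5x3 ≥ 4.2   (carbon)
  2x1 + 201x2 + 1x3 ≥ 176   (chromium)
  x1, x2, x3 ≥ 0.
The minimum-cost mix takes nothing from steel scrap — only scrap grade B, stainless scrap. There the carbon and chromium constraints are tight.
That vertex is x1 = 1.022, x2 = 0.8654.
Total cost: 0.35·1.022 + 1.45·0.8654 = 1.6125.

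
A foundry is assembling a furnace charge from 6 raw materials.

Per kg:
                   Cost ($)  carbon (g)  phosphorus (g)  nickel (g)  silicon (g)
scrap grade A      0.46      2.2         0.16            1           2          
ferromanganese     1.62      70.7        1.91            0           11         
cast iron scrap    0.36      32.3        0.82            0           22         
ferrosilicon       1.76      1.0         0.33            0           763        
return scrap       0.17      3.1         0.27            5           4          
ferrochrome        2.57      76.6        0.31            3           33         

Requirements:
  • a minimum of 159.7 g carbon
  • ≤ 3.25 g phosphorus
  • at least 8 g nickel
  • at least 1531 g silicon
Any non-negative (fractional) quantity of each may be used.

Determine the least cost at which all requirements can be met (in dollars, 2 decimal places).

$6.87

Set it up as a linear program. Let x1 = kg of scrap grade A, x2 = kg of ferromanganese, x3 = kg of cast iron scrap, x4 = kg of ferrosilicon, x5 = kg of return scrap, x6 = kg of ferrochrome.
min 0.46x1 + 1.62x2 + 0.36x3 + 1.76x4 + 0.17x5 + 2.57x6 subject to:
  2.2x1 + 70.7x2 + 32.3x3 + 1x4 + 3.1x5 + 76.6x6 ≥ 159.7   (carbon)
  0.16x1 + 1.91x2 + 0.82x3 + 0.33x4 + 0.27x5 + 0.31x6 ≤ 3.25   (phosphorus)
  1x1 + 5x5 + 3x6 ≥ 8   (nickel)
  2x1 + 11x2 + 22x3 + 763x4 + 4x5 + 33x6 ≥ 1531   (silicon)
  x1, x2, x3, x4, x5, x6 ≥ 0.
The optimal basis is {cast iron scrap, ferrosilicon, return scrap, ferrochrome}; scrap grade A, ferromanganese drop out. Binding constraints: carbon, phosphorus, nickel, silicon.
Optimal quantities: cast iron scrap = 2.503 kg, ferrosilicon = 1.887 kg, return scrap = 1.022 kg, ferrochrome = 0.9633 kg.
Total cost: 0.36·2.503 + 1.76·1.887 + 0.17·1.022 + 2.57·0.9633 = 6.8716.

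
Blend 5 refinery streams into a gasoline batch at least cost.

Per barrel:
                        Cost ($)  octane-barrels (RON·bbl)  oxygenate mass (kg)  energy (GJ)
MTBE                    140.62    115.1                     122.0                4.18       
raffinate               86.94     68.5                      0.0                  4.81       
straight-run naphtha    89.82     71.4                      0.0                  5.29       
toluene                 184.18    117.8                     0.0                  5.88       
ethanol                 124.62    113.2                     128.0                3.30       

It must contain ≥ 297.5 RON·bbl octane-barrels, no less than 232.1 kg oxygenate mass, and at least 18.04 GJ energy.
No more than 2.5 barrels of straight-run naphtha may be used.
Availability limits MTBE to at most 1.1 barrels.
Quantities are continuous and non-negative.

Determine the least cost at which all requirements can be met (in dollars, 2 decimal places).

$430.68

Treat it as an LP. Let x1 = barrels of MTBE, x2 = barrels of raffinate, x3 = barrels of straight-run naphtha, x4 = barrels of toluene, x5 = barrels of ethanol.
min 140.62x1 + 86.94x2 + 89.82x3 + 184.18x4 + 124.62x5 subject to:
  115.1x1 + 68.5x2 + 71.4x3 + 117.8x4 + 113.2x5 ≥ 297.5   (octane-barrels)
  122x1 + 128x5 ≥ 232.1   (oxygenate mass)
  4.18x1 + 4.81x2 + 5.29x3 + 5.88x4 + 3.3x5 ≥ 18.04   (energy)
  x3 ≤ 2.5
  x1 ≤ 1.1
  x1, x2, x3, x4, x5 ≥ 0.
The minimum-cost mix takes nothing from MTBE, raffinate, toluene — only straight-run naphtha, ethanol. The oxygenate mass and energy requirements are met with equality.
That vertex is x3 = 2.27905, x5 = 1.81328.
Cost = 89.82·2.27905 + 124.62·1.81328 = 430.6752.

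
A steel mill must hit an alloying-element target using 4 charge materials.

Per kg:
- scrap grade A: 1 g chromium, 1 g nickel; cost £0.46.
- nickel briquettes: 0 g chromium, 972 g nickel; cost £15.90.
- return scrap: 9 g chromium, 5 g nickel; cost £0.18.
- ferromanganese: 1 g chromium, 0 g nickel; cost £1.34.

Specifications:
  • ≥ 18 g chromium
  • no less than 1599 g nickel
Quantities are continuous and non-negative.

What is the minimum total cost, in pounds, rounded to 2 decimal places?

£26.35

Let x1 = kg of scrap grade A, x2 = kg of nickel briquettes, x3 = kg of return scrap, x4 = kg of ferromanganese.
min 0.46x1 + 15.9x2 + 0.18x3 + 1.34x4 with:
  1x1 + 9x3 + 1x4 ≥ 18   (chromium)
  1x1 + 972x2 + 5x3 ≥ 1599   (nickel)
  x1, x2, x3, x4 ≥ 0.
The optimal basis is {nickel briquettes, return scrap}; scrap grade A, ferromanganese drop out. The chromium and nickel requirements are met with equality.
Optimal quantities: nickel briquettes = 1.6348 kg, return scrap = 2 kg.
Objective = 15.9·1.6348 + 0.18·2 = 26.3533.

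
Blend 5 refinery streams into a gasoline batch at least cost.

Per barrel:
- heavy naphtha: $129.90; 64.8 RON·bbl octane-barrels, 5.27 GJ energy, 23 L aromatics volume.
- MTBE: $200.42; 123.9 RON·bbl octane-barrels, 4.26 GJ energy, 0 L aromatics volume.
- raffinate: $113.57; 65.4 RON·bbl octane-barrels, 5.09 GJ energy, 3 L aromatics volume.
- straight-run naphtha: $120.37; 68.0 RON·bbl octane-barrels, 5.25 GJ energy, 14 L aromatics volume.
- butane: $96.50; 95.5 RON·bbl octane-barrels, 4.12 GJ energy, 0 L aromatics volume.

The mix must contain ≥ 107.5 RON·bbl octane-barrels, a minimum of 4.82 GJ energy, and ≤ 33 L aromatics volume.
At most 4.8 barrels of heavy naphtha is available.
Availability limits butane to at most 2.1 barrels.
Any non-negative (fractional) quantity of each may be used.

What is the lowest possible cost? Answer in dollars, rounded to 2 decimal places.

$112.44

Let x1 = barrels of heavy naphtha, x2 = barrels of MTBE, x3 = barrels of raffinate, x4 = barrels of straight-run naphtha, x5 = barrels of butane.
Minimize 129.9x1 + 200.42x2 + 113.57x3 + 120.37x4 + 96.5x5 s.t.:
  64.8x1 + 123.9x2 + 65.4x3 + 68x4 + 95.5x5 ≥ 107.5   (octane-barrels)
  5.27x1 + 4.26x2 + 5.09x3 + 5.25x4 + 4.12x5 ≥ 4.82   (energy)
  23x1 + 3x3 + 14x4 ≤ 33   (aromatics volume)
  x1 ≤ 4.8
  x5 ≤ 2.1
  x1, x2, x3, x4, x5 ≥ 0.
At the optimum only raffinate, butane are positive (heavy naphtha, MTBE, straight-run naphtha = 0). Binding constraints: octane-barrels and energy.
So raffinate = 0.080361 barrels, butane = 1.0706 barrels.
Hence cost = 113.57·0.080361 + 96.5·1.0706 = $112.4395.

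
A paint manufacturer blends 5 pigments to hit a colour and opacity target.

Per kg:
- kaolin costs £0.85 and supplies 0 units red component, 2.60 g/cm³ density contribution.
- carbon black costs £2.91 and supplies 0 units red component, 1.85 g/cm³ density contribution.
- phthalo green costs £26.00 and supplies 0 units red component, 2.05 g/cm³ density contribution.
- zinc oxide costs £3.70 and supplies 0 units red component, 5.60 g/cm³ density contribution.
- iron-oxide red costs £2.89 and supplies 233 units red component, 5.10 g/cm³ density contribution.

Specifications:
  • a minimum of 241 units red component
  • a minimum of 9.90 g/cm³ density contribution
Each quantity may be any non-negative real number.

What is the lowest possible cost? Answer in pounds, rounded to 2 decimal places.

£4.50

This is a linear program. Let x1 = kg of kaolin, x2 = kg of carbon black, x3 = kg of phthalo green, x4 = kg of zinc oxide, x5 = kg of iron-oxide red.
min 0.85x1 + 2.91x2 + 26x3 + 3.7x4 + 2.89x5 with:
  233x5 ≥ 241   (red component)
  2.6x1 + 1.85x2 + 2.05x3 + 5.6x4 + 5.1x5 ≥ 9.9   (density contribution)
  x1, x2, x3, x4, x5 ≥ 0.
At the optimum only kaolin, iron-oxide red are positive (carbon black, phthalo green, zinc oxide = 0). There the red component and density contribution constraints are tight.
That vertex is x1 = 1.779, x5 = 1.034.
Objective = 0.85·1.779 + 2.89·1.034 = 4.5004.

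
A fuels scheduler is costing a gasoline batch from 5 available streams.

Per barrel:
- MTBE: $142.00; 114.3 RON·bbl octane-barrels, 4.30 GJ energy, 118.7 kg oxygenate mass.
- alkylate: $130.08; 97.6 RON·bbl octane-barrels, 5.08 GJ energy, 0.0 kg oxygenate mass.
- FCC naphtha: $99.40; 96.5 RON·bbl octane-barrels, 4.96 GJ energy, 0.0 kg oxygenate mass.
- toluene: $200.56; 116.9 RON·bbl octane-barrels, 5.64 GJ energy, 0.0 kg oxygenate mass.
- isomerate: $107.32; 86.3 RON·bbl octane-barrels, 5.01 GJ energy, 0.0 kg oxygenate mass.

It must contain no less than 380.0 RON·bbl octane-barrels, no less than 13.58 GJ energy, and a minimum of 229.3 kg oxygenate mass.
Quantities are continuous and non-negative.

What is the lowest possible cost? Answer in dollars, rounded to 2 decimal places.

$438.29

This is a linear program. Let x1 = barrels of MTBE, x2 = barrels of alkylate, x3 = barrels of FCC naphtha, x4 = barrels of toluene, x5 = barrels of isomerate.
min 142x1 + 130.08x2 + 99.4x3 + 200.56x4 + 107.32x5 with:
  114.3x1 + 97.6x2 + 96.5x3 + 116.9x4 + 86.3x5 ≥ 380   (octane-barrels)
  4.3x1 + 5.08x2 + 4.96x3 + 5.64x4 + 5.01x5 ≥ 13.58   (energy)
  118.7x1 ≥ 229.3   (oxygenate mass)
  x1, x2, x3, x4, x5 ≥ 0.
At the optimum only MTBE, FCC naphtha are positive (alkylate, toluene, isomerate = 0). The octane-barrels and oxygenate mass requirements are met with equality.
So MTBE = 1.93176 barrels, FCC naphtha = 1.64974 barrels.
Objective = 142·1.93176 + 99.4·1.64974 = 438.2941.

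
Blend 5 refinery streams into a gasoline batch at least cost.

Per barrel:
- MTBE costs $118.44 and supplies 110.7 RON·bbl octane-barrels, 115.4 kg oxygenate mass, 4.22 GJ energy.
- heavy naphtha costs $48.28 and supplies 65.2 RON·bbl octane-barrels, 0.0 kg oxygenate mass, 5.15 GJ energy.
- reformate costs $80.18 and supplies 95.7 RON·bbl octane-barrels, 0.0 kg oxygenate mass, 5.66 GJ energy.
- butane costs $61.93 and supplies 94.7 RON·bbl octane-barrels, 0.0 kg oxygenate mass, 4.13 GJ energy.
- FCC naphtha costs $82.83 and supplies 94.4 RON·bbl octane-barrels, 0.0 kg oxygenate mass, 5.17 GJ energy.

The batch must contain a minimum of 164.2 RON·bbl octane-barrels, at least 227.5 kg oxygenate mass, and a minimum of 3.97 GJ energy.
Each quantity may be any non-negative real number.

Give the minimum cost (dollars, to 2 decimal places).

Let x1 = barrels of MTBE, x2 = barrels of heavy naphtha, x3 = barrels of reformate, x4 = barrels of butane, x5 = barrels of FCC naphtha.
Minimise 118.44x1 + 48.28x2 + 80.18x3 + 61.93x4 + 82.83x5 with:
  110.7x1 + 65.2x2 + 95.7x3 + 94.7x4 + 94.4x5 ≥ 164.2   (octane-barrels)
  115.4x1 ≥ 227.5   (oxygenate mass)
  4.22x1 + 5.15x2 + 5.66x3 + 4.13x4 + 5.17x5 ≥ 3.97   (energy)
  x1, x2, x3, x4, x5 ≥ 0.
At the optimum only MTBE is positive (heavy naphtha, reformate, butane, FCC naphtha = 0). Binding constraint: oxygenate mass.
So MTBE = 1.9714 barrels.
Objective = 118.44·1.9714 = 233.4926.

$233.49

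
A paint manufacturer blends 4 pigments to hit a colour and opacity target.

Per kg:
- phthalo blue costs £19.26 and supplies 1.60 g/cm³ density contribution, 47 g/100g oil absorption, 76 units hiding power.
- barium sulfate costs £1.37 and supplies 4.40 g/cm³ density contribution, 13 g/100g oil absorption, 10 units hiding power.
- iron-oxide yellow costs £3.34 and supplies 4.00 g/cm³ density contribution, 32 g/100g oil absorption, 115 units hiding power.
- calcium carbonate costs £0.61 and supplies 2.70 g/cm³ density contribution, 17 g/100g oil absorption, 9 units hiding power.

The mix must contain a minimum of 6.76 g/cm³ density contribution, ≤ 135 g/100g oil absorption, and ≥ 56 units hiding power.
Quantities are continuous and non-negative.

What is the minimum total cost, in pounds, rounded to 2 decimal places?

Let x1 = kg of phthalo blue, x2 = kg of barium sulfate, x3 = kg of iron-oxide yellow, x4 = kg of calcium carbonate.
min 19.26x1 + 1.37x2 + 3.34x3 + 0.61x4 with:
  1.6x1 + 4.4x2 + 4x3 + 2.7x4 ≥ 6.76   (density contribution)
  47x1 + 13x2 + 32x3 + 17x4 ≤ 135   (oil absorption)
  76x1 + 10x2 + 115x3 + 9x4 ≥ 56   (hiding power)
  x1, x2, x3, x4 ≥ 0.
The optimal basis is {iron-oxide yellow, calcium carbonate}; phthalo blue, barium sulfate drop out. Binding constraints: density contribution and hiding power.
That vertex is x3 = 0.3292, x4 = 2.016.
Total cost: 3.34·0.3292 + 0.61·2.016 = 2.3293.

£2.33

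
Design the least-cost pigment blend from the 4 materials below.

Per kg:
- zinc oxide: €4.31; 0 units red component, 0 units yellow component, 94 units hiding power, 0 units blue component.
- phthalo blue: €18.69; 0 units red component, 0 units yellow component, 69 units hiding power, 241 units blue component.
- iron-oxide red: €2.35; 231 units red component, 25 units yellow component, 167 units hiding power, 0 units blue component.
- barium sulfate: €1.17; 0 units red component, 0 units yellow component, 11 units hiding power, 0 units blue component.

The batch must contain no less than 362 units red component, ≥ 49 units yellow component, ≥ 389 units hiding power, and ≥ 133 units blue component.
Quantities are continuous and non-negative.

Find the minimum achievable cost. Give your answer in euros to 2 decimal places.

This is a linear program. Let x1 = kg of zinc oxide, x2 = kg of phthalo blue, x3 = kg of iron-oxide red, x4 = kg of barium sulfate.
Minimize 4.31x1 + 18.69x2 + 2.35x3 + 1.17x4 with:
  231x3 ≥ 362   (red component)
  25x3 ≥ 49   (yellow component)
  94x1 + 69x2 + 167x3 + 11x4 ≥ 389   (hiding power)
  241x2 ≥ 133   (blue component)
  x1, x2, x3, x4 ≥ 0.
The cheapest feasible vertex uses only phthalo blue, iron-oxide red; zinc oxide, barium sulfate are not used. There the hiding power and blue component constraints are tight.
Optimal quantities: phthalo blue = 0.5519 kg, iron-oxide red = 2.101 kg.
Cost = 18.69·0.5519 + 2.35·2.101 = 15.2524.

€15.25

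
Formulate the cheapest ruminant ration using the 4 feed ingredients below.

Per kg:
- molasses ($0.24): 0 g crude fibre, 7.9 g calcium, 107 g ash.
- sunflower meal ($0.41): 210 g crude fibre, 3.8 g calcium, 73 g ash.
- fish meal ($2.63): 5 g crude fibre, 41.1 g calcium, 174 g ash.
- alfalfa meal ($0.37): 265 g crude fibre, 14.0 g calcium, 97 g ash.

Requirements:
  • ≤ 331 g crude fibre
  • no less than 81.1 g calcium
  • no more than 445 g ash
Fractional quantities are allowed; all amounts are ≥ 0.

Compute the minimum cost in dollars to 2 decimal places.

Set it up as a linear program. Let x1 = kg of molasses, x2 = kg of sunflower meal, x3 = kg of fish meal, x4 = kg of alfalfa meal.
Minimize 0.24x1 + 0.41x2 + 2.63x3 + 0.37x4 subject to:
  210x2 + 5x3 + 265x4 ≤ 331   (crude fibre)
  7.9x1 + 3.8x2 + 41.1x3 + 14x4 ≥ 81.1   (calcium)
  107x1 + 73x2 + 174x3 + 97x4 ≤ 445   (ash)
  x1, x2, x3, x4 ≥ 0.
The cheapest feasible vertex uses only molasses, fish meal, alfalfa meal; sunflower meal is not used. Binding constraints: crude fibre, calcium, ash.
So molasses = 0.755 kg, fish meal = 1.412 kg, alfalfa meal = 1.222 kg.
Cost = 0.24·0.755 + 2.63·1.412 + 0.37·1.222 = 4.3469.

$4.35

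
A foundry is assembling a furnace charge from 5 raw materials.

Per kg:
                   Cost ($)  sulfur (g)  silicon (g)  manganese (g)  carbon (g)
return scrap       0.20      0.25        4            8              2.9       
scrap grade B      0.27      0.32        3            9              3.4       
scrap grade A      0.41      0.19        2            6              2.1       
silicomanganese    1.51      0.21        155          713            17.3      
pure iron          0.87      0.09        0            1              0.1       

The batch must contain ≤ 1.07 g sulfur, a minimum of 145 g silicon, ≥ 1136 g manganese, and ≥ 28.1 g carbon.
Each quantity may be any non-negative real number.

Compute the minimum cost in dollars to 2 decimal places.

$2.44

Let x1 = kg of return scrap, x2 = kg of scrap grade B, x3 = kg of scrap grade A, x4 = kg of silicomanganese, x5 = kg of pure iron.
min 0.2x1 + 0.27x2 + 0.41x3 + 1.51x4 + 0.87x5 s.t.:
  0.25x1 + 0.32x2 + 0.19x3 + 0.21x4 + 0.09x5 ≤ 1.07   (sulfur)
  4x1 + 3x2 + 2x3 + 155x4 ≥ 145   (silicon)
  8x1 + 9x2 + 6x3 + 713x4 + 1x5 ≥ 1136   (manganese)
  2.9x1 + 3.4x2 + 2.1x3 + 17.3x4 + 0.1x5 ≥ 28.1   (carbon)
  x1, x2, x3, x4, x5 ≥ 0.
The optimal basis is {return scrap, silicomanganese}; scrap grade B, scrap grade A, pure iron drop out. Binding constraints: manganese and carbon.
Optimal quantities: return scrap = 0.1983 kg, silicomanganese = 1.591 kg.
Objective = 0.2·0.1983 + 1.51·1.591 = 2.4421.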